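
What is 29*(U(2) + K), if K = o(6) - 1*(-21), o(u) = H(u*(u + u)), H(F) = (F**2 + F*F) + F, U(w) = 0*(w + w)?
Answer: 303369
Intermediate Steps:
U(w) = 0 (U(w) = 0*(2*w) = 0)
H(F) = F + 2*F**2 (H(F) = (F**2 + F**2) + F = 2*F**2 + F = F + 2*F**2)
o(u) = 2*u**2*(1 + 4*u**2) (o(u) = (u*(u + u))*(1 + 2*(u*(u + u))) = (u*(2*u))*(1 + 2*(u*(2*u))) = (2*u**2)*(1 + 2*(2*u**2)) = (2*u**2)*(1 + 4*u**2) = 2*u**2*(1 + 4*u**2))
K = 10461 (K = 6**2*(2 + 8*6**2) - 1*(-21) = 36*(2 + 8*36) + 21 = 36*(2 + 288) + 21 = 36*290 + 21 = 10440 + 21 = 10461)
29*(U(2) + K) = 29*(0 + 10461) = 29*10461 = 303369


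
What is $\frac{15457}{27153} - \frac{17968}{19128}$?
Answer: $- \frac{8009317}{21640941} \approx -0.3701$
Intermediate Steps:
$\frac{15457}{27153} - \frac{17968}{19128} = 15457 \cdot \frac{1}{27153} - \frac{2246}{2391} = \frac{15457}{27153} - \frac{2246}{2391} = - \frac{8009317}{21640941}$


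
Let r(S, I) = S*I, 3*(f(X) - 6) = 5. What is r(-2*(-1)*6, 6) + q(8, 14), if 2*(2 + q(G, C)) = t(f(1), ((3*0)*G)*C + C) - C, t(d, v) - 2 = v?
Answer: 71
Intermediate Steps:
f(X) = 23/3 (f(X) = 6 + (1/3)*5 = 6 + 5/3 = 23/3)
t(d, v) = 2 + v
r(S, I) = I*S
q(G, C) = -1 (q(G, C) = -2 + ((2 + (((3*0)*G)*C + C)) - C)/2 = -2 + ((2 + ((0*G)*C + C)) - C)/2 = -2 + ((2 + (0*C + C)) - C)/2 = -2 + ((2 + (0 + C)) - C)/2 = -2 + ((2 + C) - C)/2 = -2 + (1/2)*2 = -2 + 1 = -1)
r(-2*(-1)*6, 6) + q(8, 14) = 6*(-2*(-1)*6) - 1 = 6*(2*6) - 1 = 6*12 - 1 = 72 - 1 = 71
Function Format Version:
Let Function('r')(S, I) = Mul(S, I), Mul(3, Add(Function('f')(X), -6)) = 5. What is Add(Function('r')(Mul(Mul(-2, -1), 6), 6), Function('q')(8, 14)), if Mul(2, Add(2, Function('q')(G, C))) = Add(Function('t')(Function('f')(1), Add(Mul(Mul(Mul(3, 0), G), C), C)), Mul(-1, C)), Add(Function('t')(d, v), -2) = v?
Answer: 71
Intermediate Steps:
Function('f')(X) = Rational(23, 3) (Function('f')(X) = Add(6, Mul(Rational(1, 3), 5)) = Add(6, Rational(5, 3)) = Rational(23, 3))
Function('t')(d, v) = Add(2, v)
Function('r')(S, I) = Mul(I, S)
Function('q')(G, C) = -1 (Function('q')(G, C) = Add(-2, Mul(Rational(1, 2), Add(Add(2, Add(Mul(Mul(Mul(3, 0), G), C), C)), Mul(-1, C)))) = Add(-2, Mul(Rational(1, 2), Add(Add(2, Add(Mul(Mul(0, G), C), C)), Mul(-1, C)))) = Add(-2, Mul(Rational(1, 2), Add(Add(2, Add(Mul(0, C), C)), Mul(-1, C)))) = Add(-2, Mul(Rational(1, 2), Add(Add(2, Add(0, C)), Mul(-1, C)))) = Add(-2, Mul(Rational(1, 2), Add(Add(2, C), Mul(-1, C)))) = Add(-2, Mul(Rational(1, 2), 2)) = Add(-2, 1) = -1)
Add(Function('r')(Mul(Mul(-2, -1), 6), 6), Function('q')(8, 14)) = Add(Mul(6, Mul(Mul(-2, -1), 6)), -1) = Add(Mul(6, Mul(2, 6)), -1) = Add(Mul(6, 12), -1) = Add(72, -1) = 71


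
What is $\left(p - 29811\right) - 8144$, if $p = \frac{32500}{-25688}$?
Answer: $- \frac{18750395}{494} \approx -37956.0$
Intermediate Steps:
$p = - \frac{625}{494}$ ($p = 32500 \left(- \frac{1}{25688}\right) = - \frac{625}{494} \approx -1.2652$)
$\left(p - 29811\right) - 8144 = \left(- \frac{625}{494} - 29811\right) - 8144 = - \frac{14727259}{494} - 8144 = - \frac{18750395}{494}$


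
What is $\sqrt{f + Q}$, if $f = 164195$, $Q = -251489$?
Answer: $i \sqrt{87294} \approx 295.46 i$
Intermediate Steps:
$\sqrt{f + Q} = \sqrt{164195 - 251489} = \sqrt{-87294} = i \sqrt{87294}$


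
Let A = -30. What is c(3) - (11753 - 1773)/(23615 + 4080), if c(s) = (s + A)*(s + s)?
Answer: -899314/5539 ≈ -162.36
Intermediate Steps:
c(s) = 2*s*(-30 + s) (c(s) = (s - 30)*(s + s) = (-30 + s)*(2*s) = 2*s*(-30 + s))
c(3) - (11753 - 1773)/(23615 + 4080) = 2*3*(-30 + 3) - (11753 - 1773)/(23615 + 4080) = 2*3*(-27) - 9980/27695 = -162 - 9980/27695 = -162 - 1*1996/5539 = -162 - 1996/5539 = -899314/5539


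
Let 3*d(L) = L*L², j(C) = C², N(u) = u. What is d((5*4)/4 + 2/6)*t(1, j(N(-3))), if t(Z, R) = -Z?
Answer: -4096/81 ≈ -50.568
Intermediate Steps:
d(L) = L³/3 (d(L) = (L*L²)/3 = L³/3)
d((5*4)/4 + 2/6)*t(1, j(N(-3))) = (((5*4)/4 + 2/6)³/3)*(-1*1) = ((20*(¼) + 2*(⅙))³/3)*(-1) = ((5 + ⅓)³/3)*(-1) = ((16/3)³/3)*(-1) = ((⅓)*(4096/27))*(-1) = (4096/81)*(-1) = -4096/81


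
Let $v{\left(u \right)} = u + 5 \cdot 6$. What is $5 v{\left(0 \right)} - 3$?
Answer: $147$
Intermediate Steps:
$v{\left(u \right)} = 30 + u$ ($v{\left(u \right)} = u + 30 = 30 + u$)
$5 v{\left(0 \right)} - 3 = 5 \left(30 + 0\right) - 3 = 5 \cdot 30 - 3 = 150 - 3 = 147$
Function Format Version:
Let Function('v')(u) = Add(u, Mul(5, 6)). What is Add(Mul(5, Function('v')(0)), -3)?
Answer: 147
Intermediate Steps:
Function('v')(u) = Add(30, u) (Function('v')(u) = Add(u, 30) = Add(30, u))
Add(Mul(5, Function('v')(0)), -3) = Add(Mul(5, Add(30, 0)), -3) = Add(Mul(5, 30), -3) = Add(150, -3) = 147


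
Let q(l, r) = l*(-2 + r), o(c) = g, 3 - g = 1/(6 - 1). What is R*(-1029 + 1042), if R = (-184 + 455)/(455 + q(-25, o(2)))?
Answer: 3523/435 ≈ 8.0988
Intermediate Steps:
g = 14/5 (g = 3 - 1/(6 - 1) = 3 - 1/5 = 3 - 1*⅕ = 3 - ⅕ = 14/5 ≈ 2.8000)
o(c) = 14/5
R = 271/435 (R = (-184 + 455)/(455 - 25*(-2 + 14/5)) = 271/(455 - 25*⅘) = 271/(455 - 20) = 271/435 ≈ 0.62299)
R*(-1029 + 1042) = 271*(-1029 + 1042)/435 = (271/435)*13 = 3523/435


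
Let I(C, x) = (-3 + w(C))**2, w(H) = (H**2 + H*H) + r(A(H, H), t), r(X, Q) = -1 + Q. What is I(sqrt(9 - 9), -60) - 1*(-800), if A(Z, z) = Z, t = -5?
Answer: 881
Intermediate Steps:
w(H) = -6 + 2*H**2 (w(H) = (H**2 + H*H) + (-1 - 5) = (H**2 + H**2) - 6 = 2*H**2 - 6 = -6 + 2*H**2)
I(C, x) = (-9 + 2*C**2)**2 (I(C, x) = (-3 + (-6 + 2*C**2))**2 = (-9 + 2*C**2)**2)
I(sqrt(9 - 9), -60) - 1*(-800) = (-9 + 2*(sqrt(9 - 9))**2)**2 - 1*(-800) = (-9 + 2*(sqrt(0))**2)**2 + 800 = (-9 + 2*0**2)**2 + 800 = (-9 + 2*0)**2 + 800 = (-9 + 0)**2 + 800 = (-9)**2 + 800 = 81 + 800 = 881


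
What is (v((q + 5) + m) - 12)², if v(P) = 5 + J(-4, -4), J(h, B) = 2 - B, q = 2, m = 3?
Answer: 1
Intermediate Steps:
v(P) = 11 (v(P) = 5 + (2 - 1*(-4)) = 5 + (2 + 4) = 5 + 6 = 11)
(v((q + 5) + m) - 12)² = (11 - 12)² = (-1)² = 1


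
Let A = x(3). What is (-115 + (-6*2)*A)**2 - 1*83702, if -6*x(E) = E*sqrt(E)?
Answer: -70369 - 1380*sqrt(3) ≈ -72759.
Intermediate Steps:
x(E) = -E**(3/2)/6 (x(E) = -E*sqrt(E)/6 = -E**(3/2)/6)
A = -sqrt(3)/2 ≈ -0.86602
(-115 + (-6*2)*A)**2 - 1*83702 = (-115 + (-6*2)*(-sqrt(3)/2))**2 - 1*83702 = (-115 - (-6)*sqrt(3))**2 - 83702 = (-115 + 6*sqrt(3))**2 - 83702 = -83702 + (-115 + 6*sqrt(3))**2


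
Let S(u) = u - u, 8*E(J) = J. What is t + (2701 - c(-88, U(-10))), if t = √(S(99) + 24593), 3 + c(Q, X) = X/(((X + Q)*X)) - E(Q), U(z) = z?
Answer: 263915/98 + √24593 ≈ 2849.8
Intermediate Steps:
E(J) = J/8
S(u) = 0
c(Q, X) = -3 + 1/(Q + X) - Q/8 (c(Q, X) = -3 + (X/(((X + Q)*X)) - Q/8) = -3 + (X/(((Q + X)*X)) - Q/8) = -3 + (X/((X*(Q + X))) - Q/8) = -3 + (X*(1/(X*(Q + X))) - Q/8) = -3 + (1/(Q + X) - Q/8) = -3 + 1/(Q + X) - Q/8)
t = √24593 (t = √(0 + 24593) = √24593 ≈ 156.82)
t + (2701 - c(-88, U(-10))) = √24593 + (2701 - (8 - 1*(-88)² - 24*(-88) - 24*(-10) - 1*(-88)*(-10))/(8*(-88 - 10))) = √24593 + (2701 - (8 - 1*7744 + 2112 + 240 - 880)/(8*(-98))) = √24593 + (2701 - (-1)*(8 - 7744 + 2112 + 240 - 880)/(8*98)) = √24593 + (2701 - (-1)*(-6264)/(8*98)) = √24593 + (2701 - 1*783/98) = √24593 + (2701 - 783/98) = √24593 + 263915/98 = 263915/98 + √24593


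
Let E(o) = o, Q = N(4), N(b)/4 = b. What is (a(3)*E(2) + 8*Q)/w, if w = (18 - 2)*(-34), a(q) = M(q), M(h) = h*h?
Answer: -73/272 ≈ -0.26838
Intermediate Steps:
N(b) = 4*b
Q = 16 (Q = 4*4 = 16)
M(h) = h²
a(q) = q²
w = -544 (w = 16*(-34) = -544)
(a(3)*E(2) + 8*Q)/w = (3²*2 + 8*16)/(-544) = (9*2 + 128)*(-1/544) = (18 + 128)*(-1/544) = 146*(-1/544) = -73/272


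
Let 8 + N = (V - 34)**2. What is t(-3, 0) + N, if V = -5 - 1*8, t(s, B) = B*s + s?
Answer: 2198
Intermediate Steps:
t(s, B) = s + B*s
V = -13 (V = -5 - 8 = -13)
N = 2201 (N = -8 + (-13 - 34)**2 = -8 + (-47)**2 = -8 + 2209 = 2201)
t(-3, 0) + N = -3*(1 + 0) + 2201 = -3*1 + 2201 = -3 + 2201 = 2198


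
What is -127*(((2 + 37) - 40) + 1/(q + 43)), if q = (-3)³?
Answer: 1905/16 ≈ 119.06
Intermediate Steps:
q = -27
-127*(((2 + 37) - 40) + 1/(q + 43)) = -127*(((2 + 37) - 40) + 1/(-27 + 43)) = -127*((39 - 40) + 1/16) = -127*(-1 + 1/16) = -127*(-15/16) = 1905/16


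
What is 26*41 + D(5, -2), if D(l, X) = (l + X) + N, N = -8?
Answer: 1061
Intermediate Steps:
D(l, X) = -8 + X + l (D(l, X) = (l + X) - 8 = (X + l) - 8 = -8 + X + l)
26*41 + D(5, -2) = 26*41 + (-8 - 2 + 5) = 1066 - 5 = 1061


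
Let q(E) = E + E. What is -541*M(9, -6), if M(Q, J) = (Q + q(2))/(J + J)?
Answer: 7033/12 ≈ 586.08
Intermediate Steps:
q(E) = 2*E
M(Q, J) = (4 + Q)/(2*J) (M(Q, J) = (Q + 2*2)/(J + J) = (Q + 4)/((2*J)) = (4 + Q)*(1/(2*J)) = (4 + Q)/(2*J))
-541*M(9, -6) = -541*(4 + 9)/(2*(-6)) = -541*(-1)*13/(2*6) = -541*(-13/12) = 7033/12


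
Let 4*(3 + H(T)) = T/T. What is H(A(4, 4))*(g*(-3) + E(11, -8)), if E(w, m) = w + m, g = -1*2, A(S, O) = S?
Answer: -99/4 ≈ -24.750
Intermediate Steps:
H(T) = -11/4 (H(T) = -3 + (T/T)/4 = -3 + (1/4)*1 = -3 + 1/4 = -11/4)
g = -2
E(w, m) = m + w
H(A(4, 4))*(g*(-3) + E(11, -8)) = -11*(-2*(-3) + (-8 + 11))/4 = -11*(6 + 3)/4 = -11/4*9 = -99/4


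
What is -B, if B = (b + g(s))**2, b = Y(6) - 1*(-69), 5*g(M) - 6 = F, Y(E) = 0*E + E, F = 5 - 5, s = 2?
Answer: -145161/25 ≈ -5806.4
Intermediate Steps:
F = 0
Y(E) = E (Y(E) = 0 + E = E)
g(M) = 6/5 (g(M) = 6/5 + (1/5)*0 = 6/5 + 0 = 6/5)
b = 75 (b = 6 - 1*(-69) = 6 + 69 = 75)
B = 145161/25 (B = (75 + 6/5)**2 = (381/5)**2 = 145161/25 ≈ 5806.4)
-B = -1*145161/25 = -145161/25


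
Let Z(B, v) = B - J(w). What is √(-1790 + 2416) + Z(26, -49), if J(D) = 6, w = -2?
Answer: 20 + √626 ≈ 45.020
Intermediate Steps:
Z(B, v) = -6 + B (Z(B, v) = B - 1*6 = B - 6 = -6 + B)
√(-1790 + 2416) + Z(26, -49) = √(-1790 + 2416) + (-6 + 26) = √626 + 20 = 20 + √626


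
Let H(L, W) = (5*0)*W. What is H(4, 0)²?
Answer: 0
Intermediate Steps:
H(L, W) = 0 (H(L, W) = 0*W = 0)
H(4, 0)² = 0² = 0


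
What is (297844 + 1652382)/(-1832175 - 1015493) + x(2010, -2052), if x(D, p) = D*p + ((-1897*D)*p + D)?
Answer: 11134512772084507/1423834 ≈ 7.8201e+9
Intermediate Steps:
x(D, p) = D - 1896*D*p (x(D, p) = D*p + (-1897*D*p + D) = D*p + (D - 1897*D*p) = D - 1896*D*p)
(297844 + 1652382)/(-1832175 - 1015493) + x(2010, -2052) = (297844 + 1652382)/(-1832175 - 1015493) + 2010*(1 - 1896*(-2052)) = 1950226/(-2847668) + 2010*(1 + 3890592) = 1950226*(-1/2847668) + 2010*3890593 = -975113/1423834 + 7820091930 = 11134512772084507/1423834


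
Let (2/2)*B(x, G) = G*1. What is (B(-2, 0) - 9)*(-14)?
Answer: 126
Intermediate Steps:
B(x, G) = G (B(x, G) = G*1 = G)
(B(-2, 0) - 9)*(-14) = (0 - 9)*(-14) = -9*(-14) = 126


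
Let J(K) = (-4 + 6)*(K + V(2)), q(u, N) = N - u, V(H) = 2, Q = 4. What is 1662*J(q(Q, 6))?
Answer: 13296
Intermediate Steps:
J(K) = 4 + 2*K (J(K) = (-4 + 6)*(K + 2) = 2*(2 + K) = 4 + 2*K)
1662*J(q(Q, 6)) = 1662*(4 + 2*(6 - 1*4)) = 1662*(4 + 2*(6 - 4)) = 1662*(4 + 2*2) = 1662*(4 + 4) = 1662*8 = 13296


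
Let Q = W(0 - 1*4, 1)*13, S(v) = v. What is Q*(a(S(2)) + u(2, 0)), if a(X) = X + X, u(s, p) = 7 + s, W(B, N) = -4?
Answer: -676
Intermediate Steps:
a(X) = 2*X
Q = -52 (Q = -4*13 = -52)
Q*(a(S(2)) + u(2, 0)) = -52*(2*2 + (7 + 2)) = -52*(4 + 9) = -52*13 = -676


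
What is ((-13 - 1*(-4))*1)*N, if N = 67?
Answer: -603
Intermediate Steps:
((-13 - 1*(-4))*1)*N = ((-13 - 1*(-4))*1)*67 = ((-13 + 4)*1)*67 = -9*1*67 = -9*67 = -603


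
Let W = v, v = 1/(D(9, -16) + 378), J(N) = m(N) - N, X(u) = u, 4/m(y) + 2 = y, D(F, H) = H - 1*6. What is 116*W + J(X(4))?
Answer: -149/89 ≈ -1.6742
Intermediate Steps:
D(F, H) = -6 + H (D(F, H) = H - 6 = -6 + H)
m(y) = 4/(-2 + y)
J(N) = -N + 4/(-2 + N) (J(N) = 4/(-2 + N) - N = -N + 4/(-2 + N))
v = 1/356 (v = 1/((-6 - 16) + 378) = 1/(-22 + 378) = 1/356 ≈ 0.0028090)
W = 1/356 ≈ 0.0028090
116*W + J(X(4)) = 116*(1/356) + (4 - 1*4*(-2 + 4))/(-2 + 4) = 29/89 + (4 - 1*4*2)/2 = 29/89 + (4 - 8)/2 = 29/89 + (½)*(-4) = 29/89 - 2 = -149/89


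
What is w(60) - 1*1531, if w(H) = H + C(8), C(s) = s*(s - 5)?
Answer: -1447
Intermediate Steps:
C(s) = s*(-5 + s)
w(H) = 24 + H (w(H) = H + 8*(-5 + 8) = H + 8*3 = H + 24 = 24 + H)
w(60) - 1*1531 = (24 + 60) - 1*1531 = 84 - 1531 = -1447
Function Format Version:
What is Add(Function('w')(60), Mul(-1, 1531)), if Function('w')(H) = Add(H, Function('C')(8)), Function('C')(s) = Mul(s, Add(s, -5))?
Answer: -1447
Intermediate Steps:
Function('C')(s) = Mul(s, Add(-5, s))
Function('w')(H) = Add(24, H) (Function('w')(H) = Add(H, Mul(8, Add(-5, 8))) = Add(H, Mul(8, 3)) = Add(H, 24) = Add(24, H))
Add(Function('w')(60), Mul(-1, 1531)) = Add(Add(24, 60), Mul(-1, 1531)) = Add(84, -1531) = -1447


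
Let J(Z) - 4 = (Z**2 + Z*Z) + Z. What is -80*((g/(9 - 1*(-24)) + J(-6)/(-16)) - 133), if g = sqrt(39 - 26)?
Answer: 10990 - 80*sqrt(13)/33 ≈ 10981.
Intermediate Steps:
J(Z) = 4 + Z + 2*Z**2 (J(Z) = 4 + ((Z**2 + Z*Z) + Z) = 4 + ((Z**2 + Z**2) + Z) = 4 + (2*Z**2 + Z) = 4 + (Z + 2*Z**2) = 4 + Z + 2*Z**2)
g = sqrt(13) ≈ 3.6056
-80*((g/(9 - 1*(-24)) + J(-6)/(-16)) - 133) = -80*((sqrt(13)/(9 - 1*(-24)) + (4 - 6 + 2*(-6)**2)/(-16)) - 133) = -80*((sqrt(13)/(9 + 24) + (4 - 6 + 2*36)*(-1/16)) - 133) = -80*((sqrt(13)/33 + (4 - 6 + 72)*(-1/16)) - 133) = -80*((sqrt(13)*(1/33) + 70*(-1/16)) - 133) = -80*((sqrt(13)/33 - 35/8) - 133) = -80*((-35/8 + sqrt(13)/33) - 133) = -80*(-1099/8 + sqrt(13)/33) = 10990 - 80*sqrt(13)/33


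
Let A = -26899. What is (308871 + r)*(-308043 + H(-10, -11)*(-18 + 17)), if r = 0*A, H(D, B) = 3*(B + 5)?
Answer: -95139989775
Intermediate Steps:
H(D, B) = 15 + 3*B (H(D, B) = 3*(5 + B) = 15 + 3*B)
r = 0 (r = 0*(-26899) = 0)
(308871 + r)*(-308043 + H(-10, -11)*(-18 + 17)) = (308871 + 0)*(-308043 + (15 + 3*(-11))*(-18 + 17)) = 308871*(-308043 + (15 - 33)*(-1)) = 308871*(-308043 - 18*(-1)) = 308871*(-308043 + 18) = 308871*(-308025) = -95139989775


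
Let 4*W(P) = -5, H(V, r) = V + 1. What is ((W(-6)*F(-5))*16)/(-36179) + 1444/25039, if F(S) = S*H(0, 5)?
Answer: 49738576/905885981 ≈ 0.054906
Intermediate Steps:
H(V, r) = 1 + V
W(P) = -5/4 (W(P) = (¼)*(-5) = -5/4)
F(S) = S (F(S) = S*(1 + 0) = S*1 = S)
((W(-6)*F(-5))*16)/(-36179) + 1444/25039 = (-5/4*(-5)*16)/(-36179) + 1444/25039 = ((25/4)*16)*(-1/36179) + 1444*(1/25039) = 100*(-1/36179) + 1444/25039 = -100/36179 + 1444/25039 = 49738576/905885981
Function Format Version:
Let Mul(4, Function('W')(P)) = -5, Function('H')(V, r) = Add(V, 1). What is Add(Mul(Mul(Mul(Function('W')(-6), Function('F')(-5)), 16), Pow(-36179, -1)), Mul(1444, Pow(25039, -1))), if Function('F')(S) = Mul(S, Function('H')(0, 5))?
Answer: Rational(49738576, 905885981) ≈ 0.054906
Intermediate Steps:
Function('H')(V, r) = Add(1, V)
Function('W')(P) = Rational(-5, 4) (Function('W')(P) = Mul(Rational(1, 4), -5) = Rational(-5, 4))
Function('F')(S) = S (Function('F')(S) = Mul(S, Add(1, 0)) = Mul(S, 1) = S)
Add(Mul(Mul(Mul(Function('W')(-6), Function('F')(-5)), 16), Pow(-36179, -1)), Mul(1444, Pow(25039, -1))) = Add(Mul(Mul(Mul(Rational(-5, 4), -5), 16), Pow(-36179, -1)), Mul(1444, Pow(25039, -1))) = Add(Mul(Mul(Rational(25, 4), 16), Rational(-1, 36179)), Mul(1444, Rational(1, 25039))) = Add(Mul(100, Rational(-1, 36179)), Rational(1444, 25039)) = Add(Rational(-100, 36179), Rational(1444, 25039)) = Rational(49738576, 905885981)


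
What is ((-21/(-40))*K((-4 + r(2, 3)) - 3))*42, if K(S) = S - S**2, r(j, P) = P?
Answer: -441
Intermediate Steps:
((-21/(-40))*K((-4 + r(2, 3)) - 3))*42 = ((-21/(-40))*(((-4 + 3) - 3)*(1 - ((-4 + 3) - 3))))*42 = ((-21*(-1/40))*((-1 - 3)*(1 - (-1 - 3))))*42 = (21*(-4*(1 - 1*(-4)))/40)*42 = (21*(-4*(1 + 4))/40)*42 = (21*(-4*5)/40)*42 = ((21/40)*(-20))*42 = -21/2*42 = -441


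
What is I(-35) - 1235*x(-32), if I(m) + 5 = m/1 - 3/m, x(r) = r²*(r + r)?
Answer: 2832792203/35 ≈ 8.0937e+7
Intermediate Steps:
x(r) = 2*r³ (x(r) = r²*(2*r) = 2*r³)
I(m) = -5 + m - 3/m (I(m) = -5 + (m/1 - 3/m) = -5 + (m*1 - 3/m) = -5 + (m - 3/m) = -5 + m - 3/m)
I(-35) - 1235*x(-32) = (-5 - 35 - 3/(-35)) - 2470*(-32)³ = (-5 - 35 - 3*(-1/35)) - 2470*(-32768) = (-5 - 35 + 3/35) - 1235*(-65536) = -1397/35 + 80936960 = 2832792203/35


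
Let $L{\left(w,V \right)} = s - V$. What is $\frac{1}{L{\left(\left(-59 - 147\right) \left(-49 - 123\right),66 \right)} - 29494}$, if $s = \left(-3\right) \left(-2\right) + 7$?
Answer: $- \frac{1}{29547} \approx -3.3844 \cdot 10^{-5}$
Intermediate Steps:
$s = 13$ ($s = 6 + 7 = 13$)
$L{\left(w,V \right)} = 13 - V$
$\frac{1}{L{\left(\left(-59 - 147\right) \left(-49 - 123\right),66 \right)} - 29494} = \frac{1}{\left(13 - 66\right) - 29494} = \frac{1}{-53 - 29494} = \frac{1}{-29547} = - \frac{1}{29547}$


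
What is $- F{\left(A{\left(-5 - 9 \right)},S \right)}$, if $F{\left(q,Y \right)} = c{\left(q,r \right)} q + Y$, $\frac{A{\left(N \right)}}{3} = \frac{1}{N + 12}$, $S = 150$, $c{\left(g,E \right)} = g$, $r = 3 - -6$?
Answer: $- \frac{609}{4} \approx -152.25$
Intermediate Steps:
$r = 9$ ($r = 3 + 6 = 9$)
$A{\left(N \right)} = \frac{3}{12 + N}$ ($A{\left(N \right)} = \frac{3}{N + 12} = \frac{3}{12 + N}$)
$F{\left(q,Y \right)} = Y + q^{2}$ ($F{\left(q,Y \right)} = q q + Y = q^{2} + Y = Y + q^{2}$)
$- F{\left(A{\left(-5 - 9 \right)},S \right)} = - (150 + \left(\frac{3}{12 - 14}\right)^{2}) = - (150 + \left(\frac{3}{-2}\right)^{2}) = - (150 + \left(3 \left(- \frac{1}{2}\right)\right)^{2}) = - (150 + \left(- \frac{3}{2}\right)^{2}) = - (150 + \frac{9}{4}) = \left(-1\right) \frac{609}{4} = - \frac{609}{4}$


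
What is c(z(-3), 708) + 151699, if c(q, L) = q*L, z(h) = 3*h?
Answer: 145327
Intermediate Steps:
c(q, L) = L*q
c(z(-3), 708) + 151699 = 708*(3*(-3)) + 151699 = 708*(-9) + 151699 = -6372 + 151699 = 145327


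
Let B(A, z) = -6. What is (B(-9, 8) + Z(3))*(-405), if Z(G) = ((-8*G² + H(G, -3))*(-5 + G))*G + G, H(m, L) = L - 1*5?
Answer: -193185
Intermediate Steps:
H(m, L) = -5 + L (H(m, L) = L - 5 = -5 + L)
Z(G) = G + G*(-8 - 8*G²)*(-5 + G) (Z(G) = ((-8*G² + (-5 - 3))*(-5 + G))*G + G = ((-8*G² - 8)*(-5 + G))*G + G = ((-8 - 8*G²)*(-5 + G))*G + G = G*(-8 - 8*G²)*(-5 + G) + G = G + G*(-8 - 8*G²)*(-5 + G))
(B(-9, 8) + Z(3))*(-405) = (-6 + 3*(41 - 8*3 - 8*3³ + 40*3²))*(-405) = (-6 + 3*(41 - 24 - 8*27 + 40*9))*(-405) = (-6 + 3*(41 - 24 - 216 + 360))*(-405) = (-6 + 3*161)*(-405) = (-6 + 483)*(-405) = 477*(-405) = -193185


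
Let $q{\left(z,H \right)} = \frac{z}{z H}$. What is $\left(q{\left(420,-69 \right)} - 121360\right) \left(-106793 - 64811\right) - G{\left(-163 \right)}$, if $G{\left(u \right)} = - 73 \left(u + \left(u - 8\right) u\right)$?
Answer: $\frac{1437124186234}{69} \approx 2.0828 \cdot 10^{10}$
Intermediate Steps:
$q{\left(z,H \right)} = \frac{1}{H}$ ($q{\left(z,H \right)} = \frac{z}{H z} = z \frac{1}{H z} = \frac{1}{H}$)
$G{\left(u \right)} = - 73 u - 73 u \left(-8 + u\right)$ ($G{\left(u \right)} = - 73 \left(u + \left(-8 + u\right) u\right) = - 73 \left(u + u \left(-8 + u\right)\right) = - 73 u - 73 u \left(-8 + u\right)$)
$\left(q{\left(420,-69 \right)} - 121360\right) \left(-106793 - 64811\right) - G{\left(-163 \right)} = \left(\frac{1}{-69} - 121360\right) \left(-106793 - 64811\right) - 73 \left(-163\right) \left(7 - -163\right) = \left(- \frac{1}{69} - 121360\right) \left(-171604\right) - 73 \left(-163\right) \left(7 + 163\right) = \left(- \frac{8373841}{69}\right) \left(-171604\right) - 73 \left(-163\right) 170 = \frac{1436984610964}{69} - -2022830 = \frac{1436984610964}{69} + 2022830 = \frac{1437124186234}{69}$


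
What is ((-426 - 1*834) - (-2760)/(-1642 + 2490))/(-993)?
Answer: 44405/35086 ≈ 1.2656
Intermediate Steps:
((-426 - 1*834) - (-2760)/(-1642 + 2490))/(-993) = ((-426 - 834) - (-2760)/848)*(-1/993) = (-1260 - (-2760)/848)*(-1/993) = (-1260 - 1*(-345/106))*(-1/993) = (-1260 + 345/106)*(-1/993) = -133215/106*(-1/993) = 44405/35086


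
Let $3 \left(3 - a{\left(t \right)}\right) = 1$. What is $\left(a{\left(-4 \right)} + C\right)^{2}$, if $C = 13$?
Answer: $\frac{2209}{9} \approx 245.44$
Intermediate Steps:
$a{\left(t \right)} = \frac{8}{3}$ ($a{\left(t \right)} = 3 - \frac{1}{3} = \frac{8}{3}$)
$\left(a{\left(-4 \right)} + C\right)^{2} = \left(\frac{8}{3} + 13\right)^{2} = \left(\frac{47}{3}\right)^{2} = \frac{2209}{9}$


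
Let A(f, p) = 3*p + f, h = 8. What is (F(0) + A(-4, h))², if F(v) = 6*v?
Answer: 400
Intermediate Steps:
A(f, p) = f + 3*p
(F(0) + A(-4, h))² = (6*0 + (-4 + 3*8))² = (0 + (-4 + 24))² = (0 + 20)² = 20² = 400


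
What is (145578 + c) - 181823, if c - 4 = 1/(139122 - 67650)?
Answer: -2590216751/71472 ≈ -36241.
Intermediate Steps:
c = 285889/71472 (c = 4 + 1/(139122 - 67650) = 4 + 1/71472 = 285889/71472 ≈ 4.0000)
(145578 + c) - 181823 = (145578 + 285889/71472) - 181823 = 10405036705/71472 - 181823 = -2590216751/71472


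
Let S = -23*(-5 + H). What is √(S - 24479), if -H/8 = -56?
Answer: 18*I*√107 ≈ 186.19*I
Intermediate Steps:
H = 448 (H = -8*(-56) = 448)
S = -10189 (S = -23*(-5 + 448) = -23*443 = -10189)
√(S - 24479) = √(-10189 - 24479) = √(-34668) = 18*I*√107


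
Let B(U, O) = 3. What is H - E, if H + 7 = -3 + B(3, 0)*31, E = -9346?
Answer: 9429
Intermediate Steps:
H = 83 (H = -7 + (-3 + 3*31) = -7 + (-3 + 93) = -7 + 90 = 83)
H - E = 83 - 1*(-9346) = 83 + 9346 = 9429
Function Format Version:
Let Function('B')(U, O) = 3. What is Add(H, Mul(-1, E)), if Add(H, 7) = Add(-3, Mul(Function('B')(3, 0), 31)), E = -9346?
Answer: 9429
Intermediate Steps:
H = 83 (H = Add(-7, Add(-3, Mul(3, 31))) = Add(-7, Add(-3, 93)) = Add(-7, 90) = 83)
Add(H, Mul(-1, E)) = Add(83, Mul(-1, -9346)) = Add(83, 9346) = 9429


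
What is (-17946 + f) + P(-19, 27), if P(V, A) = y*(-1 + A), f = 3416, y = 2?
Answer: -14478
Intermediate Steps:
P(V, A) = -2 + 2*A (P(V, A) = 2*(-1 + A) = -2 + 2*A)
(-17946 + f) + P(-19, 27) = (-17946 + 3416) + (-2 + 2*27) = -14530 + (-2 + 54) = -14530 + 52 = -14478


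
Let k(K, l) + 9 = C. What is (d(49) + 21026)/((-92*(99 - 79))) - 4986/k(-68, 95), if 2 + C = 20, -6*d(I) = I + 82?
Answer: -1248437/2208 ≈ -565.42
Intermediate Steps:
d(I) = -41/3 - I/6 (d(I) = -(I + 82)/6 = -(82 + I)/6 = -41/3 - I/6)
C = 18 (C = -2 + 20 = 18)
k(K, l) = 9 (k(K, l) = -9 + 18 = 9)
(d(49) + 21026)/((-92*(99 - 79))) - 4986/k(-68, 95) = ((-41/3 - ⅙*49) + 21026)/((-92*(99 - 79))) - 4986/9 = ((-41/3 - 49/6) + 21026)/((-92*20)) - 4986*⅑ = (-131/6 + 21026)/(-1840) - 554 = (126025/6)*(-1/1840) - 554 = -25205/2208 - 554 = -1248437/2208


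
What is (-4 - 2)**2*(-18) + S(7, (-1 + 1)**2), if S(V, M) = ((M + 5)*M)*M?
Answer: -648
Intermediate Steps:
S(V, M) = M**2*(5 + M) (S(V, M) = ((5 + M)*M)*M = (M*(5 + M))*M = M**2*(5 + M))
(-4 - 2)**2*(-18) + S(7, (-1 + 1)**2) = (-4 - 2)**2*(-18) + ((-1 + 1)**2)**2*(5 + (-1 + 1)**2) = (-6)**2*(-18) + (0**2)**2*(5 + 0**2) = 36*(-18) + 0**2*(5 + 0) = -648 + 0*5 = -648 + 0 = -648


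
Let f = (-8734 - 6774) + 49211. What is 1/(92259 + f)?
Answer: 1/125962 ≈ 7.9389e-6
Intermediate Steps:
f = 33703 (f = -15508 + 49211 = 33703)
1/(92259 + f) = 1/(92259 + 33703) = 1/125962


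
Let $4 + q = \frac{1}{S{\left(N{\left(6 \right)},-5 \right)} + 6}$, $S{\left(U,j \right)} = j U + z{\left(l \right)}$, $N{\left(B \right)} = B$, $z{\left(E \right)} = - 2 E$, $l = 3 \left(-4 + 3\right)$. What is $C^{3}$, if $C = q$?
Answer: $- \frac{389017}{5832} \approx -66.704$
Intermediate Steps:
$l = -3$ ($l = 3 \left(-1\right) = -3$)
$S{\left(U,j \right)} = 6 + U j$ ($S{\left(U,j \right)} = j U - -6 = U j + 6 = 6 + U j$)
$q = - \frac{73}{18}$ ($q = -4 + \frac{1}{\left(6 + 6 \left(-5\right)\right) + 6} = -4 + \frac{1}{\left(6 - 30\right) + 6} = -4 + \frac{1}{-24 + 6} = -4 + \frac{1}{-18} = -4 - \frac{1}{18} = - \frac{73}{18} \approx -4.0556$)
$C = - \frac{73}{18} \approx -4.0556$
$C^{3} = \left(- \frac{73}{18}\right)^{3} = - \frac{389017}{5832}$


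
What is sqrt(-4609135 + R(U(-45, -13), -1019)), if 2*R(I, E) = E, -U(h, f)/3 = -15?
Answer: I*sqrt(18438578)/2 ≈ 2147.0*I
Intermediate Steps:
U(h, f) = 45 (U(h, f) = -3*(-15) = 45)
R(I, E) = E/2
sqrt(-4609135 + R(U(-45, -13), -1019)) = sqrt(-4609135 + (1/2)*(-1019)) = sqrt(-4609135 - 1019/2) = sqrt(-9219289/2) = I*sqrt(18438578)/2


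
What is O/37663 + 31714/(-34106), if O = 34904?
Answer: -2004279/642267139 ≈ -0.0031206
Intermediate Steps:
O/37663 + 31714/(-34106) = 34904/37663 + 31714/(-34106) = 34904*(1/37663) + 31714*(-1/34106) = 34904/37663 - 15857/17053 = -2004279/642267139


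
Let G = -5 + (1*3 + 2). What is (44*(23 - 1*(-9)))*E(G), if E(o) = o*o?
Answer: 0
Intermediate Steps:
G = 0 (G = -5 + (3 + 2) = -5 + 5 = 0)
E(o) = o²
(44*(23 - 1*(-9)))*E(G) = (44*(23 - 1*(-9)))*0² = (44*(23 + 9))*0 = (44*32)*0 = 1408*0 = 0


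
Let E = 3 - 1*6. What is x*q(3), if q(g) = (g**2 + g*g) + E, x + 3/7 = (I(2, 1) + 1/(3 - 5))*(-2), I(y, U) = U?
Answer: -150/7 ≈ -21.429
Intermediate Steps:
E = -3 (E = 3 - 6 = -3)
x = -10/7 (x = -3/7 + (1 + 1/(3 - 5))*(-2) = -3/7 + (1 + 1/(-2))*(-2) = -3/7 + (1 - 1/2)*(-2) = -3/7 + (1/2)*(-2) = -3/7 - 1 = -10/7 ≈ -1.4286)
q(g) = -3 + 2*g**2 (q(g) = (g**2 + g*g) - 3 = (g**2 + g**2) - 3 = 2*g**2 - 3 = -3 + 2*g**2)
x*q(3) = -10*(-3 + 2*3**2)/7 = -10*(-3 + 2*9)/7 = -10*(-3 + 18)/7 = -10/7*15 = -150/7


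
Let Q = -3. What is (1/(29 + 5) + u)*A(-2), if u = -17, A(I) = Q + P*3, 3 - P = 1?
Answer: -1731/34 ≈ -50.912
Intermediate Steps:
P = 2 (P = 3 - 1*1 = 3 - 1 = 2)
A(I) = 3 (A(I) = -3 + 2*3 = -3 + 6 = 3)
(1/(29 + 5) + u)*A(-2) = (1/(29 + 5) - 17)*3 = (1/34 - 17)*3 = -577/34*3 = -1731/34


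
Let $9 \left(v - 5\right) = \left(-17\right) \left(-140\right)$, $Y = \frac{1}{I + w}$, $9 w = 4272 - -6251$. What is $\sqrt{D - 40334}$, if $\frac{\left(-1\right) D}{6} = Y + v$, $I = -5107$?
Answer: $\frac{7 i \sqrt{604857018390}}{26580} \approx 204.82 i$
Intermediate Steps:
$w = \frac{10523}{9}$ ($w = \frac{4272 - -6251}{9} = \frac{4272 + 6251}{9} = \frac{1}{9} \cdot 10523 = \frac{10523}{9} \approx 1169.2$)
$Y = - \frac{9}{35440}$ ($Y = \frac{1}{-5107 + \frac{10523}{9}} = \frac{1}{- \frac{35440}{9}} = - \frac{9}{35440} \approx -0.00025395$)
$v = \frac{2425}{9}$ ($v = 5 + \frac{\left(-17\right) \left(-140\right)}{9} = 5 + \frac{1}{9} \cdot 2380 = 5 + \frac{2380}{9} = \frac{2425}{9} \approx 269.44$)
$D = - \frac{85941919}{53160}$ ($D = - 6 \left(- \frac{9}{35440} + \frac{2425}{9}\right) = \left(-6\right) \frac{85941919}{318960} = - \frac{85941919}{53160} \approx -1616.7$)
$\sqrt{D - 40334} = \sqrt{- \frac{85941919}{53160} - 40334} = \sqrt{- \frac{2230097359}{53160}} = \frac{7 i \sqrt{604857018390}}{26580}$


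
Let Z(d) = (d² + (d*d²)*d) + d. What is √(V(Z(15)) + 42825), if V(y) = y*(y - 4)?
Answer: √2587087590 ≈ 50863.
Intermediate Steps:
Z(d) = d + d² + d⁴ (Z(d) = (d² + d³*d) + d = (d² + d⁴) + d = d + d² + d⁴)
V(y) = y*(-4 + y)
√(V(Z(15)) + 42825) = √((15*(1 + 15 + 15³))*(-4 + 15*(1 + 15 + 15³)) + 42825) = √((15*(1 + 15 + 3375))*(-4 + 15*(1 + 15 + 3375)) + 42825) = √((15*3391)*(-4 + 15*3391) + 42825) = √(50865*(-4 + 50865) + 42825) = √(50865*50861 + 42825) = √(2587044765 + 42825) = √2587087590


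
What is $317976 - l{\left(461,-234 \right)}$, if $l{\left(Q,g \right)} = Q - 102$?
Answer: $317617$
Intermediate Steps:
$l{\left(Q,g \right)} = -102 + Q$
$317976 - l{\left(461,-234 \right)} = 317976 - \left(-102 + 461\right) = 317976 - 359 = 317617$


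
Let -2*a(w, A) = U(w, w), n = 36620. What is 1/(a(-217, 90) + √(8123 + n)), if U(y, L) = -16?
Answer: -8/44679 + √44743/44679 ≈ 0.0045553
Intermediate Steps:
a(w, A) = 8 (a(w, A) = -½*(-16) = 8)
1/(a(-217, 90) + √(8123 + n)) = 1/(8 + √(8123 + 36620)) = 1/(8 + √44743)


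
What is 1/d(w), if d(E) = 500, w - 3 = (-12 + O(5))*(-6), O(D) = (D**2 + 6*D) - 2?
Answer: 1/500 ≈ 0.0020000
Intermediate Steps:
O(D) = -2 + D**2 + 6*D
w = -243 (w = 3 + (-12 + (-2 + 5**2 + 6*5))*(-6) = 3 + (-12 + (-2 + 25 + 30))*(-6) = 3 + (-12 + 53)*(-6) = 3 + 41*(-6) = 3 - 246 = -243)
1/d(w) = 1/500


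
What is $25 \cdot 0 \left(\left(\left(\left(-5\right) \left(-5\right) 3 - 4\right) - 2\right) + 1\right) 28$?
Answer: $0$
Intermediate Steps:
$25 \cdot 0 \left(\left(\left(\left(-5\right) \left(-5\right) 3 - 4\right) - 2\right) + 1\right) 28 = 25 \cdot 0 \left(\left(\left(25 \cdot 3 - 4\right) - 2\right) + 1\right) 28 = 25 \cdot 0 \left(\left(\left(75 - 4\right) - 2\right) + 1\right) 28 = 25 \cdot 0 \left(\left(71 - 2\right) + 1\right) 28 = 25 \cdot 0 \left(69 + 1\right) 28 = 25 \cdot 0 \cdot 70 \cdot 28 = 25 \cdot 0 \cdot 28 = 0 \cdot 28 = 0$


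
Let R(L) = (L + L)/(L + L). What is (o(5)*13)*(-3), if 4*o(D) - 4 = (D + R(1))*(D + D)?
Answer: -624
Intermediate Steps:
R(L) = 1 (R(L) = (2*L)/((2*L)) = (2*L)*(1/(2*L)) = 1)
o(D) = 1 + D*(1 + D)/2 (o(D) = 1 + ((D + 1)*(D + D))/4 = 1 + ((1 + D)*(2*D))/4 = 1 + (2*D*(1 + D))/4 = 1 + D*(1 + D)/2)
(o(5)*13)*(-3) = ((1 + (½)*5 + (½)*5²)*13)*(-3) = ((1 + 5/2 + (½)*25)*13)*(-3) = ((1 + 5/2 + 25/2)*13)*(-3) = (16*13)*(-3) = 208*(-3) = -624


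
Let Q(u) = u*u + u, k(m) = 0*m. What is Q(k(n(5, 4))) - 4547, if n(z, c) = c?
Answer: -4547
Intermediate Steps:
k(m) = 0
Q(u) = u + u**2 (Q(u) = u**2 + u = u + u**2)
Q(k(n(5, 4))) - 4547 = 0*(1 + 0) - 4547 = 0*1 - 4547 = 0 - 4547 = -4547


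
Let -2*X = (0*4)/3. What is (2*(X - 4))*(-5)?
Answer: 40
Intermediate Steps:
X = 0 (X = -0*4/(2*3) = -0/3 = -½*0 = 0)
(2*(X - 4))*(-5) = (2*(0 - 4))*(-5) = (2*(-4))*(-5) = -8*(-5) = 40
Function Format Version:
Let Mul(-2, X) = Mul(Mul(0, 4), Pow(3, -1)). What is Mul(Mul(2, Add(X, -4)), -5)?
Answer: 40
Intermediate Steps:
X = 0 (X = Mul(Rational(-1, 2), Mul(Mul(0, 4), Pow(3, -1))) = Mul(Rational(-1, 2), Mul(0, Rational(1, 3))) = Mul(Rational(-1, 2), 0) = 0)
Mul(Mul(2, Add(X, -4)), -5) = Mul(Mul(2, Add(0, -4)), -5) = Mul(Mul(2, -4), -5) = Mul(-8, -5) = 40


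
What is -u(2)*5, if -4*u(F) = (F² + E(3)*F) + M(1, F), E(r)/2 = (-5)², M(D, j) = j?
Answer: 265/2 ≈ 132.50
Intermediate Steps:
E(r) = 50 (E(r) = 2*(-5)² = 2*25 = 50)
u(F) = -51*F/4 - F²/4 (u(F) = -((F² + 50*F) + F)/4 = -(F² + 51*F)/4 = -51*F/4 - F²/4)
-u(2)*5 = -2*(-51 - 1*2)/4*5 = -2*(-51 - 2)/4*5 = -2*(-53)/4*5 = -1*(-53/2)*5 = (53/2)*5 = 265/2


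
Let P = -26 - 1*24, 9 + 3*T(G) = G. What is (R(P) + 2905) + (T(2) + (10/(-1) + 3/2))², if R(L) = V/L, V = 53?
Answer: 2719171/900 ≈ 3021.3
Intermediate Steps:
T(G) = -3 + G/3
P = -50 (P = -26 - 24 = -50)
R(L) = 53/L
(R(P) + 2905) + (T(2) + (10/(-1) + 3/2))² = (53/(-50) + 2905) + ((-3 + (⅓)*2) + (10/(-1) + 3/2))² = (53*(-1/50) + 2905) + ((-3 + ⅔) + (10*(-1) + 3*(½)))² = (-53/50 + 2905) + (-7/3 + (-10 + 3/2))² = 145197/50 + (-7/3 - 17/2)² = 145197/50 + (-65/6)² = 145197/50 + 4225/36 = 2719171/900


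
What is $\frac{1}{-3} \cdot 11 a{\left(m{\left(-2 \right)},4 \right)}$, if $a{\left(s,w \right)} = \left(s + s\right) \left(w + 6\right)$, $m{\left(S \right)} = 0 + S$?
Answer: $\frac{440}{3} \approx 146.67$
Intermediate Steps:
$m{\left(S \right)} = S$
$a{\left(s,w \right)} = 2 s \left(6 + w\right)$
$\frac{1}{-3} \cdot 11 a{\left(m{\left(-2 \right)},4 \right)} = \frac{1}{-3} \cdot 11 \cdot 2 \left(-2\right) \left(6 + 4\right) = \left(- \frac{1}{3}\right) 11 \cdot 2 \left(-2\right) 10 = \left(- \frac{11}{3}\right) \left(-40\right) = \frac{440}{3}$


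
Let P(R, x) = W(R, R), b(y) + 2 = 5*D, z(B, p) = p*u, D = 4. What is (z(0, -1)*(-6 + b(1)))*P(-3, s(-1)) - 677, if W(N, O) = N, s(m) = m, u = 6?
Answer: -461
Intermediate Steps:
z(B, p) = 6*p (z(B, p) = p*6 = 6*p)
b(y) = 18 (b(y) = -2 + 5*4 = -2 + 20 = 18)
P(R, x) = R
(z(0, -1)*(-6 + b(1)))*P(-3, s(-1)) - 677 = ((6*(-1))*(-6 + 18))*(-3) - 677 = -6*12*(-3) - 677 = -72*(-3) - 677 = 216 - 677 = -461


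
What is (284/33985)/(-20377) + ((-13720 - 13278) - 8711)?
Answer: -348294694759/9753695 ≈ -35709.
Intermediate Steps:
(284/33985)/(-20377) + ((-13720 - 13278) - 8711) = (284*(1/33985))*(-1/20377) + (-26998 - 8711) = (284/33985)*(-1/20377) - 35709 = -4/9753695 - 35709 = -348294694759/9753695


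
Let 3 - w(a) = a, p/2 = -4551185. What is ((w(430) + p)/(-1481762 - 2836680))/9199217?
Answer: 9102797/39726285059914 ≈ 2.2914e-7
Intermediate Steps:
p = -9102370 (p = 2*(-4551185) = -9102370)
w(a) = 3 - a
((w(430) + p)/(-1481762 - 2836680))/9199217 = (((3 - 1*430) - 9102370)/(-1481762 - 2836680))/9199217 = (((3 - 430) - 9102370)/(-4318442))*(1/9199217) = ((-427 - 9102370)*(-1/4318442))*(1/9199217) = -9102797*(-1/4318442)*(1/9199217) = (9102797/4318442)*(1/9199217) = 9102797/39726285059914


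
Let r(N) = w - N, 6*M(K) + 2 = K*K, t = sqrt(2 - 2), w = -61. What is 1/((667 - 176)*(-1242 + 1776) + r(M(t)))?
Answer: 3/786400 ≈ 3.8149e-6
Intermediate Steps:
t = 0 (t = sqrt(0) = 0)
M(K) = -1/3 + K**2/6 (M(K) = -1/3 + (K*K)/6 = -1/3 + K**2/6)
r(N) = -61 - N
1/((667 - 176)*(-1242 + 1776) + r(M(t))) = 1/((667 - 176)*(-1242 + 1776) + (-61 - (-1/3 + (1/6)*0**2))) = 1/(491*534 + (-61 - (-1/3 + (1/6)*0))) = 1/(262194 + (-61 - (-1/3 + 0))) = 1/(262194 + (-61 - 1*(-1/3))) = 1/(262194 + (-61 + 1/3)) = 1/(262194 - 182/3) = 1/(786400/3) = 3/786400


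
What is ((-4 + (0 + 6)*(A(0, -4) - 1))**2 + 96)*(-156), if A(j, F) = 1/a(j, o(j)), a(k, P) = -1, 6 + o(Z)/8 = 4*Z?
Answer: -54912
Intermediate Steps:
o(Z) = -48 + 32*Z (o(Z) = -48 + 8*(4*Z) = -48 + 32*Z)
A(j, F) = -1 (A(j, F) = 1/(-1) = -1)
((-4 + (0 + 6)*(A(0, -4) - 1))**2 + 96)*(-156) = ((-4 + (0 + 6)*(-1 - 1))**2 + 96)*(-156) = ((-4 + 6*(-2))**2 + 96)*(-156) = ((-4 - 12)**2 + 96)*(-156) = ((-16)**2 + 96)*(-156) = (256 + 96)*(-156) = 352*(-156) = -54912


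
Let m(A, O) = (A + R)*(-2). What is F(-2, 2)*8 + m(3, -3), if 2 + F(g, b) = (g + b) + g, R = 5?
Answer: -48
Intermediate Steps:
m(A, O) = -10 - 2*A (m(A, O) = (A + 5)*(-2) = (5 + A)*(-2) = -10 - 2*A)
F(g, b) = -2 + b + 2*g (F(g, b) = -2 + ((g + b) + g) = -2 + ((b + g) + g) = -2 + (b + 2*g) = -2 + b + 2*g)
F(-2, 2)*8 + m(3, -3) = (-2 + 2 + 2*(-2))*8 + (-10 - 2*3) = (-2 + 2 - 4)*8 + (-10 - 6) = -4*8 - 16 = -32 - 16 = -48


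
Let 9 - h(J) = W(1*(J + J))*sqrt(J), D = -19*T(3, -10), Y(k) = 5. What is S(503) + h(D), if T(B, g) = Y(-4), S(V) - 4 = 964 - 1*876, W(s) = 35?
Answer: 101 - 35*I*sqrt(95) ≈ 101.0 - 341.14*I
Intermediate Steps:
S(V) = 92 (S(V) = 4 + (964 - 1*876) = 4 + (964 - 876) = 4 + 88 = 92)
T(B, g) = 5
D = -95 (D = -19*5 = -95)
h(J) = 9 - 35*sqrt(J)
S(503) + h(D) = 92 + (9 - 35*I*sqrt(95)) = 101 - 35*I*sqrt(95)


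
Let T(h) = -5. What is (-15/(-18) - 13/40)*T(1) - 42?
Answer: -1069/24 ≈ -44.542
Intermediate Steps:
(-15/(-18) - 13/40)*T(1) - 42 = (-15/(-18) - 13/40)*(-5) - 42 = (-15*(-1/18) - 13*1/40)*(-5) - 42 = (5/6 - 13/40)*(-5) - 42 = (61/120)*(-5) - 42 = -61/24 - 42 = -1069/24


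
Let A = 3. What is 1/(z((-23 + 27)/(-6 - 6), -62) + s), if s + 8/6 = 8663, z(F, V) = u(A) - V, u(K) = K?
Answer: 3/26180 ≈ 0.00011459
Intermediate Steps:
z(F, V) = 3 - V
s = 25985/3 (s = -4/3 + 8663 = 25985/3 ≈ 8661.7)
1/(z((-23 + 27)/(-6 - 6), -62) + s) = 1/((3 - 1*(-62)) + 25985/3) = 1/((3 + 62) + 25985/3) = 1/(65 + 25985/3) = 1/(26180/3) = 3/26180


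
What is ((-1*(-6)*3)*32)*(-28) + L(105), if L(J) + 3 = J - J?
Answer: -16131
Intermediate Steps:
L(J) = -3 (L(J) = -3 + (J - J) = -3 + 0 = -3)
((-1*(-6)*3)*32)*(-28) + L(105) = ((-1*(-6)*3)*32)*(-28) - 3 = ((6*3)*32)*(-28) - 3 = (18*32)*(-28) - 3 = 576*(-28) - 3 = -16128 - 3 = -16131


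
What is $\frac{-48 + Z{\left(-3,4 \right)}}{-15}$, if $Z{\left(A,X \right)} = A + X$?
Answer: $\frac{47}{15} \approx 3.1333$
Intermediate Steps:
$\frac{-48 + Z{\left(-3,4 \right)}}{-15} = \frac{-48 + \left(-3 + 4\right)}{-15} = - \frac{-48 + 1}{15} = \left(- \frac{1}{15}\right) \left(-47\right) = \frac{47}{15}$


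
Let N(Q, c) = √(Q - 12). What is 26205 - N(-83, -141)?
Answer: 26205 - I*√95 ≈ 26205.0 - 9.7468*I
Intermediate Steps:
N(Q, c) = √(-12 + Q)
26205 - N(-83, -141) = 26205 - √(-12 - 83) = 26205 - √(-95) = 26205 - I*√95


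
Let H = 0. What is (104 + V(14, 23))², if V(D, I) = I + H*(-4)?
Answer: 16129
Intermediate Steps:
V(D, I) = I (V(D, I) = I + 0*(-4) = I + 0 = I)
(104 + V(14, 23))² = (104 + 23)² = 127² = 16129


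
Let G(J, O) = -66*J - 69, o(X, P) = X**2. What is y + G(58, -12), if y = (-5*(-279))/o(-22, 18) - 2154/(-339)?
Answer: -212629577/54692 ≈ -3887.8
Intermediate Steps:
y = 505147/54692 (y = (-5*(-279))/((-22)**2) - 2154/(-339) = 1395/484 - 2154*(-1/339) = 1395*(1/484) + 718/113 = 1395/484 + 718/113 = 505147/54692 ≈ 9.2362)
G(J, O) = -69 - 66*J
y + G(58, -12) = 505147/54692 + (-69 - 66*58) = 505147/54692 + (-69 - 3828) = 505147/54692 - 3897 = -212629577/54692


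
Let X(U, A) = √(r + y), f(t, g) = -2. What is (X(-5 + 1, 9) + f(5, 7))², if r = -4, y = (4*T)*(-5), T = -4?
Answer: 80 - 8*√19 ≈ 45.129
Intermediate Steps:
y = 80 (y = (4*(-4))*(-5) = -16*(-5) = 80)
X(U, A) = 2*√19 (X(U, A) = √(-4 + 80) = √76 = 2*√19)
(X(-5 + 1, 9) + f(5, 7))² = (2*√19 - 2)² = (-2 + 2*√19)²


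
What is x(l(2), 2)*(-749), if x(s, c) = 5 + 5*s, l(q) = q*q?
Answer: -18725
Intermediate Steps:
l(q) = q²
x(l(2), 2)*(-749) = (5 + 5*2²)*(-749) = (5 + 5*4)*(-749) = (5 + 20)*(-749) = 25*(-749) = -18725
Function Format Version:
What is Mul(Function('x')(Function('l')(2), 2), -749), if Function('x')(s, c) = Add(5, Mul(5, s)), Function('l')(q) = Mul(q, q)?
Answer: -18725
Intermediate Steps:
Function('l')(q) = Pow(q, 2)
Mul(Function('x')(Function('l')(2), 2), -749) = Mul(Add(5, Mul(5, Pow(2, 2))), -749) = Mul(Add(5, Mul(5, 4)), -749) = Mul(Add(5, 20), -749) = Mul(25, -749) = -18725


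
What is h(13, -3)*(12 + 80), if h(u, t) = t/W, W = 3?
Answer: -92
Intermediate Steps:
h(u, t) = t/3
h(13, -3)*(12 + 80) = ((1/3)*(-3))*(12 + 80) = -1*92 = -92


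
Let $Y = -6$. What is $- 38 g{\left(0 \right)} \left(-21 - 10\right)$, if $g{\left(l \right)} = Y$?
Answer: $-7068$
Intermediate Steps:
$g{\left(l \right)} = -6$
$- 38 g{\left(0 \right)} \left(-21 - 10\right) = \left(-38\right) \left(-6\right) \left(-21 - 10\right) = 228 \left(-21 - 10\right) = 228 \left(-31\right) = -7068$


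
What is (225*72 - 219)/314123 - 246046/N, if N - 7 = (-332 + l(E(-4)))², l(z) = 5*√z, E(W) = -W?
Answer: -75631621787/32571727993 ≈ -2.3220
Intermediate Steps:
N = 103691 (N = 7 + (-332 + 5*√(-1*(-4)))² = 7 + (-332 + 5*√4)² = 7 + (-332 + 5*2)² = 7 + (-332 + 10)² = 7 + (-322)² = 7 + 103684 = 103691)
(225*72 - 219)/314123 - 246046/N = (225*72 - 219)/314123 - 246046/103691 = (16200 - 219)*(1/314123) - 246046*1/103691 = 15981*(1/314123) - 246046/103691 = 15981/314123 - 246046/103691 = -75631621787/32571727993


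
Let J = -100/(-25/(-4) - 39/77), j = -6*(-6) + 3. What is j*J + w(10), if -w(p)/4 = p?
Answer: -1271960/1769 ≈ -719.03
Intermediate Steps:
w(p) = -4*p
j = 39 (j = 36 + 3 = 39)
J = -30800/1769 (J = -100/(-25*(-¼) - 39*1/77) = -100/(25/4 - 39/77) = -100/1769/308 = -100*308/1769 = -30800/1769 ≈ -17.411)
j*J + w(10) = 39*(-30800/1769) - 4*10 = -1201200/1769 - 40 = -1271960/1769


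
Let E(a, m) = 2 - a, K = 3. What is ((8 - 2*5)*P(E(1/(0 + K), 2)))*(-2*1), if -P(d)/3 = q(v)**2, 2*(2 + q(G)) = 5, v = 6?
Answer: -3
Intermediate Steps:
q(G) = 1/2 (q(G) = -2 + (1/2)*5 = -2 + 5/2 = 1/2)
P(d) = -3/4 (P(d) = -3*(1/2)**2 = -3*1/4 = -3/4)
((8 - 2*5)*P(E(1/(0 + K), 2)))*(-2*1) = ((8 - 2*5)*(-3/4))*(-2*1) = ((8 - 10)*(-3/4))*(-2) = -2*(-3/4)*(-2) = (3/2)*(-2) = -3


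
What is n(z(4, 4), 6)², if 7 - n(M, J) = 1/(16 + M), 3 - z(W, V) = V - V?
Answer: 17424/361 ≈ 48.266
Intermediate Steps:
z(W, V) = 3 (z(W, V) = 3 - (V - V) = 3 - 1*0 = 3 + 0 = 3)
n(M, J) = 7 - 1/(16 + M)
n(z(4, 4), 6)² = ((111 + 7*3)/(16 + 3))² = ((111 + 21)/19)² = ((1/19)*132)² = (132/19)² = 17424/361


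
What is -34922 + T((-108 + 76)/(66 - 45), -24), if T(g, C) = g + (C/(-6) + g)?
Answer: -733342/21 ≈ -34921.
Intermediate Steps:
T(g, C) = 2*g - C/6 (T(g, C) = g + (-C/6 + g) = g + (g - C/6) = 2*g - C/6)
-34922 + T((-108 + 76)/(66 - 45), -24) = -34922 + (2*((-108 + 76)/(66 - 45)) - 1/6*(-24)) = -34922 + (2*(-32/21) + 4) = -34922 + (-64/21 + 4) = -34922 + 20/21 = -733342/21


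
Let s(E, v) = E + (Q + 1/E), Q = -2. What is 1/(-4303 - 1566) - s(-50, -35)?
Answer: 15265219/293450 ≈ 52.020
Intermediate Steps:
s(E, v) = -2 + E + 1/E (s(E, v) = E + (-2 + 1/E) = -2 + E + 1/E)
1/(-4303 - 1566) - s(-50, -35) = 1/(-4303 - 1566) - (-2 - 50 + 1/(-50)) = 1/(-5869) - (-2 - 50 - 1/50) = -1/5869 - 1*(-2601/50) = -1/5869 + 2601/50 = 15265219/293450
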